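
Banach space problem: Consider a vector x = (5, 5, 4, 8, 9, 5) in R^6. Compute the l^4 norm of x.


The l^4 norm = (sum |x_i|^4)^(1/4)
Sum of 4th powers = 625 + 625 + 256 + 4096 + 6561 + 625 = 12788
||x||_4 = (12788)^(1/4) = 10.6341

10.6341


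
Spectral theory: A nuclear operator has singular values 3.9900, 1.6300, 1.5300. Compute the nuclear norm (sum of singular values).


The nuclear norm is the sum of all singular values.
||T||_1 = 3.9900 + 1.6300 + 1.5300
= 7.1500

7.1500


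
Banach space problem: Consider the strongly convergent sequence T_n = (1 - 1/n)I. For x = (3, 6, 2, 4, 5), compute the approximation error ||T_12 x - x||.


T_12 x - x = (1 - 1/12)x - x = -x/12
||x|| = sqrt(90) = 9.4868
||T_12 x - x|| = ||x||/12 = 9.4868/12 = 0.7906

0.7906


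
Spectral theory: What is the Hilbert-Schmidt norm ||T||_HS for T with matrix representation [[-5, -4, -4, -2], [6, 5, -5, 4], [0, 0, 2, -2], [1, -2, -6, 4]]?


The Hilbert-Schmidt norm is sqrt(sum of squares of all entries).
Sum of squares = (-5)^2 + (-4)^2 + (-4)^2 + (-2)^2 + 6^2 + 5^2 + (-5)^2 + 4^2 + 0^2 + 0^2 + 2^2 + (-2)^2 + 1^2 + (-2)^2 + (-6)^2 + 4^2
= 25 + 16 + 16 + 4 + 36 + 25 + 25 + 16 + 0 + 0 + 4 + 4 + 1 + 4 + 36 + 16 = 228
||T||_HS = sqrt(228) = 15.0997

15.0997


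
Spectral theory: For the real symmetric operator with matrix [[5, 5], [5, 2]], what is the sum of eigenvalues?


For a self-adjoint (symmetric) matrix, the eigenvalues are real.
The sum of eigenvalues equals the trace of the matrix.
trace = 5 + 2 = 7

7


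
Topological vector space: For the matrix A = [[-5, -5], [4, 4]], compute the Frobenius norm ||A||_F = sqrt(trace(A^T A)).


||A||_F^2 = sum a_ij^2
= (-5)^2 + (-5)^2 + 4^2 + 4^2
= 25 + 25 + 16 + 16 = 82
||A||_F = sqrt(82) = 9.0554

9.0554


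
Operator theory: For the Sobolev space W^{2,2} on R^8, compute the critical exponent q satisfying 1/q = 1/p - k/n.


Using the Sobolev embedding formula: 1/q = 1/p - k/n
1/q = 1/2 - 2/8 = 1/4
q = 1/(1/4) = 4

4.0000


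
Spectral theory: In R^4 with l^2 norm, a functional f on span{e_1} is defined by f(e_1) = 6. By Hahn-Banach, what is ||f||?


The norm of f is given by ||f|| = sup_{||x||=1} |f(x)|.
On span{e_1}, ||e_1|| = 1, so ||f|| = |f(e_1)| / ||e_1||
= |6| / 1 = 6.0000

6.0000


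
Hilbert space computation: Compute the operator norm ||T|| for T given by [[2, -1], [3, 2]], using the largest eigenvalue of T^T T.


A^T A = [[13, 4], [4, 5]]
trace(A^T A) = 18, det(A^T A) = 49
discriminant = 18^2 - 4*49 = 128
Largest eigenvalue of A^T A = (trace + sqrt(disc))/2 = 14.6569
||T|| = sqrt(14.6569) = 3.8284

3.8284


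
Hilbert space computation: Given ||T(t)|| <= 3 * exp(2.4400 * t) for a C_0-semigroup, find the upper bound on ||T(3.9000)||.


||T(3.9000)|| <= 3 * exp(2.4400 * 3.9000)
= 3 * exp(9.5160)
= 3 * 13575.2017
= 40725.6050

40725.6050


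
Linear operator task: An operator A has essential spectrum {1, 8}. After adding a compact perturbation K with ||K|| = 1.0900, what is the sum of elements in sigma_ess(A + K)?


By Weyl's theorem, the essential spectrum is invariant under compact perturbations.
sigma_ess(A + K) = sigma_ess(A) = {1, 8}
Sum = 1 + 8 = 9

9


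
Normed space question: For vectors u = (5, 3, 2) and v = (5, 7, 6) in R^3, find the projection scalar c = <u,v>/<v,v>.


Computing <u,v> = 5*5 + 3*7 + 2*6 = 58
Computing <v,v> = 5^2 + 7^2 + 6^2 = 110
Projection coefficient = 58/110 = 0.5273

0.5273


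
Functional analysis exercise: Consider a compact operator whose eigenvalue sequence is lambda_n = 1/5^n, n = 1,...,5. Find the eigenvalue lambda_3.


The eigenvalue formula gives lambda_3 = 1/5^3
= 1/125
= 0.0080

0.0080


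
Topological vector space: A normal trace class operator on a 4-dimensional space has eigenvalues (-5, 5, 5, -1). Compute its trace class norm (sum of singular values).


For a normal operator, singular values equal |eigenvalues|.
Trace norm = sum |lambda_i| = 5 + 5 + 5 + 1
= 16

16


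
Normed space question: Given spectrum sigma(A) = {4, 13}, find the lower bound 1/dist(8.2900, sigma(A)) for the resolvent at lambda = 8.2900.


dist(8.2900, {4, 13}) = min(|8.2900 - 4|, |8.2900 - 13|)
= min(4.2900, 4.7100) = 4.2900
Resolvent bound = 1/4.2900 = 0.2331

0.2331


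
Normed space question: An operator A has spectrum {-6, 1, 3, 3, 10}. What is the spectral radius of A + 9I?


Spectrum of A + 9I = {3, 10, 12, 12, 19}
Spectral radius = max |lambda| over the shifted spectrum
= max(3, 10, 12, 12, 19) = 19

19


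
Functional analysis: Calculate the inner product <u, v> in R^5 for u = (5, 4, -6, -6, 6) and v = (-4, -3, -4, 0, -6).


Computing the standard inner product <u, v> = sum u_i * v_i
= 5*-4 + 4*-3 + -6*-4 + -6*0 + 6*-6
= -20 + -12 + 24 + 0 + -36
= -44

-44


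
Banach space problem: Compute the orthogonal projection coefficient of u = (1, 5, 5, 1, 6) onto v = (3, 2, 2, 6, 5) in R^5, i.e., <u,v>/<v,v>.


Computing <u,v> = 1*3 + 5*2 + 5*2 + 1*6 + 6*5 = 59
Computing <v,v> = 3^2 + 2^2 + 2^2 + 6^2 + 5^2 = 78
Projection coefficient = 59/78 = 0.7564

0.7564


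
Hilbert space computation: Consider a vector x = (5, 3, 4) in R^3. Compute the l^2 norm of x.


The l^2 norm = (sum |x_i|^2)^(1/2)
Sum of 2th powers = 25 + 9 + 16 = 50
||x||_2 = (50)^(1/2) = 7.0711

7.0711


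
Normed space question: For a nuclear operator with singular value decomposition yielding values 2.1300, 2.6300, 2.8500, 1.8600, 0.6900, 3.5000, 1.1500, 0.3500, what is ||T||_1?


The nuclear norm is the sum of all singular values.
||T||_1 = 2.1300 + 2.6300 + 2.8500 + 1.8600 + 0.6900 + 3.5000 + 1.1500 + 0.3500
= 15.1600

15.1600


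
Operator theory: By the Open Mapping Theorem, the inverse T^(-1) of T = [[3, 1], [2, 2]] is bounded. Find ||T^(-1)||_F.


det(T) = 3*2 - 1*2 = 4
T^(-1) = (1/4) * [[2, -1], [-2, 3]] = [[0.5000, -0.2500], [-0.5000, 0.7500]]
||T^(-1)||_F^2 = 0.5000^2 + (-0.2500)^2 + (-0.5000)^2 + 0.7500^2 = 1.1250
||T^(-1)||_F = sqrt(1.1250) = 1.0607

1.0607


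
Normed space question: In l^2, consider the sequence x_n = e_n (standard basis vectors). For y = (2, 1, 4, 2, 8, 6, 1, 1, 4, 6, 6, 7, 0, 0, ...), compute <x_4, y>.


x_4 = e_4 is the standard basis vector with 1 in position 4.
<x_4, y> = y_4 = 2
As n -> infinity, <x_n, y> -> 0, confirming weak convergence of (x_n) to 0.

2


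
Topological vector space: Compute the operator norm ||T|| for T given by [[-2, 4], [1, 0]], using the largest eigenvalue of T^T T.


A^T A = [[5, -8], [-8, 16]]
trace(A^T A) = 21, det(A^T A) = 16
discriminant = 21^2 - 4*16 = 377
Largest eigenvalue of A^T A = (trace + sqrt(disc))/2 = 20.2082
||T|| = sqrt(20.2082) = 4.4954

4.4954


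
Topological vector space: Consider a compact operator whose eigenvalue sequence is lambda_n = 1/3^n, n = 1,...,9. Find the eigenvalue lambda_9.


The eigenvalue formula gives lambda_9 = 1/3^9
= 1/19683
= 5.0805e-05

5.0805e-05


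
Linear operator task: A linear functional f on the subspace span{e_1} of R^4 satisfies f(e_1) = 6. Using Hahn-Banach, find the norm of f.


The norm of f is given by ||f|| = sup_{||x||=1} |f(x)|.
On span{e_1}, ||e_1|| = 1, so ||f|| = |f(e_1)| / ||e_1||
= |6| / 1 = 6.0000

6.0000


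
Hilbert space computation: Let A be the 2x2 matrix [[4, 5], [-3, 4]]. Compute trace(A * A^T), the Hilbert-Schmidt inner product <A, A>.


trace(A * A^T) = sum of squares of all entries
= 4^2 + 5^2 + (-3)^2 + 4^2
= 16 + 25 + 9 + 16
= 66

66


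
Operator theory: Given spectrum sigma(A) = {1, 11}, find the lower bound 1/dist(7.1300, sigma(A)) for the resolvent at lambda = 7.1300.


dist(7.1300, {1, 11}) = min(|7.1300 - 1|, |7.1300 - 11|)
= min(6.1300, 3.8700) = 3.8700
Resolvent bound = 1/3.8700 = 0.2584

0.2584


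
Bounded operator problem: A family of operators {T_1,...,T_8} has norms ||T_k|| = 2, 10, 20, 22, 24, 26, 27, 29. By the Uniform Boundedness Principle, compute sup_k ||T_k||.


By the Uniform Boundedness Principle, the supremum of norms is finite.
sup_k ||T_k|| = max(2, 10, 20, 22, 24, 26, 27, 29) = 29

29


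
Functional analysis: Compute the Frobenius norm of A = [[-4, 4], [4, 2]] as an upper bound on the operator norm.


||A||_F^2 = sum a_ij^2
= (-4)^2 + 4^2 + 4^2 + 2^2
= 16 + 16 + 16 + 4 = 52
||A||_F = sqrt(52) = 7.2111

7.2111


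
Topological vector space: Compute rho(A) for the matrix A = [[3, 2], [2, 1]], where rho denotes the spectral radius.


For a 2x2 matrix, eigenvalues satisfy lambda^2 - (trace)*lambda + det = 0
trace = 3 + 1 = 4
det = 3*1 - 2*2 = -1
discriminant = 4^2 - 4*(-1) = 20
spectral radius = max |eigenvalue| = 4.2361

4.2361


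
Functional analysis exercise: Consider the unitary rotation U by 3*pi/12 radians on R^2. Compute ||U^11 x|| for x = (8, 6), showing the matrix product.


U is a rotation by theta = 3*pi/12
U^11 = rotation by 11*theta = 33*pi/12 = 9*pi/12 (mod 2*pi)
cos(9*pi/12) = -0.7071, sin(9*pi/12) = 0.7071
U^11 x = (-0.7071 * 8 - 0.7071 * 6, 0.7071 * 8 + -0.7071 * 6)
= (-9.8995, 1.4142)
||U^11 x|| = sqrt((-9.8995)^2 + 1.4142^2) = sqrt(100.0000) = 10.0000

10.0000


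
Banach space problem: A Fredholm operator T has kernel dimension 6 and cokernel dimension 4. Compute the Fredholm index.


The Fredholm index is defined as ind(T) = dim(ker T) - dim(coker T)
= 6 - 4
= 2

2


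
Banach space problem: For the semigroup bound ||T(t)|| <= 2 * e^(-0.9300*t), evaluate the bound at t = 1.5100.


||T(1.5100)|| <= 2 * exp(-0.9300 * 1.5100)
= 2 * exp(-1.4043)
= 2 * 0.2455
= 0.4911

0.4911


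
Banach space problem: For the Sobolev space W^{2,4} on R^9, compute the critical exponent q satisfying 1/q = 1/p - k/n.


Using the Sobolev embedding formula: 1/q = 1/p - k/n
1/q = 1/4 - 2/9 = 1/36
q = 1/(1/36) = 36

36.0000


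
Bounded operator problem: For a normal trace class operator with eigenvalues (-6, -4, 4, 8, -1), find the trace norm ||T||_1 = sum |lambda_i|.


For a normal operator, singular values equal |eigenvalues|.
Trace norm = sum |lambda_i| = 6 + 4 + 4 + 8 + 1
= 23

23


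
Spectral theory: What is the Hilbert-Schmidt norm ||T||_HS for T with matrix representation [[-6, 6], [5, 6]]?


The Hilbert-Schmidt norm is sqrt(sum of squares of all entries).
Sum of squares = (-6)^2 + 6^2 + 5^2 + 6^2
= 36 + 36 + 25 + 36 = 133
||T||_HS = sqrt(133) = 11.5326

11.5326


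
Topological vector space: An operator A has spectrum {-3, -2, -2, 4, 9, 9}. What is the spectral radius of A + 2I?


Spectrum of A + 2I = {-1, 0, 0, 6, 11, 11}
Spectral radius = max |lambda| over the shifted spectrum
= max(1, 0, 0, 6, 11, 11) = 11

11


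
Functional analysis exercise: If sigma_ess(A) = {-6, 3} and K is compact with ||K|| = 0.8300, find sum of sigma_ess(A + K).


By Weyl's theorem, the essential spectrum is invariant under compact perturbations.
sigma_ess(A + K) = sigma_ess(A) = {-6, 3}
Sum = -6 + 3 = -3

-3


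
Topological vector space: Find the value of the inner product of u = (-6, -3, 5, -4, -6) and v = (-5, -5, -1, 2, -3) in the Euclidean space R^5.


Computing the standard inner product <u, v> = sum u_i * v_i
= -6*-5 + -3*-5 + 5*-1 + -4*2 + -6*-3
= 30 + 15 + -5 + -8 + 18
= 50

50


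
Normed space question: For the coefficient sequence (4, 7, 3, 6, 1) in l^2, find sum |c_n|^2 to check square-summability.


sum |c_n|^2 = 4^2 + 7^2 + 3^2 + 6^2 + 1^2
= 16 + 49 + 9 + 36 + 1
= 111

111


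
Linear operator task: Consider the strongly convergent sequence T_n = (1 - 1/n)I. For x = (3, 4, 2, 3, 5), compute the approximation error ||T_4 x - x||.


T_4 x - x = (1 - 1/4)x - x = -x/4
||x|| = sqrt(63) = 7.9373
||T_4 x - x|| = ||x||/4 = 7.9373/4 = 1.9843

1.9843


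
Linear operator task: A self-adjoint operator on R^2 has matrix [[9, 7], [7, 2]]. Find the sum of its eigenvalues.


For a self-adjoint (symmetric) matrix, the eigenvalues are real.
The sum of eigenvalues equals the trace of the matrix.
trace = 9 + 2 = 11

11


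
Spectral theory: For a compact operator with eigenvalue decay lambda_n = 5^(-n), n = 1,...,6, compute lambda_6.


The eigenvalue formula gives lambda_6 = 1/5^6
= 1/15625
= 6.4000e-05

6.4000e-05


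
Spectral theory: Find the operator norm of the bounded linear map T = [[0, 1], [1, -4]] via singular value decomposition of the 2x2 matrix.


A^T A = [[1, -4], [-4, 17]]
trace(A^T A) = 18, det(A^T A) = 1
discriminant = 18^2 - 4*1 = 320
Largest eigenvalue of A^T A = (trace + sqrt(disc))/2 = 17.9443
||T|| = sqrt(17.9443) = 4.2361

4.2361


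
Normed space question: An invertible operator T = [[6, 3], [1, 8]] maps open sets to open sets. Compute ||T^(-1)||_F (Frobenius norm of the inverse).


det(T) = 6*8 - 3*1 = 45
T^(-1) = (1/45) * [[8, -3], [-1, 6]] = [[0.1778, -0.0667], [-0.0222, 0.1333]]
||T^(-1)||_F^2 = 0.1778^2 + (-0.0667)^2 + (-0.0222)^2 + 0.1333^2 = 0.0543
||T^(-1)||_F = sqrt(0.0543) = 0.2331

0.2331


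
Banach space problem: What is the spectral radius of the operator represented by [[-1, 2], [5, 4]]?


For a 2x2 matrix, eigenvalues satisfy lambda^2 - (trace)*lambda + det = 0
trace = -1 + 4 = 3
det = -1*4 - 2*5 = -14
discriminant = 3^2 - 4*(-14) = 65
spectral radius = max |eigenvalue| = 5.5311

5.5311


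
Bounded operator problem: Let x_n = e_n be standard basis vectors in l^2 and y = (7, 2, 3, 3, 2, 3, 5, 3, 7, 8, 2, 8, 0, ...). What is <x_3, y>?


x_3 = e_3 is the standard basis vector with 1 in position 3.
<x_3, y> = y_3 = 3
As n -> infinity, <x_n, y> -> 0, confirming weak convergence of (x_n) to 0.

3


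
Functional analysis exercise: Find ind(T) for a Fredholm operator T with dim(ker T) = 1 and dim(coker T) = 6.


The Fredholm index is defined as ind(T) = dim(ker T) - dim(coker T)
= 1 - 6
= -5

-5


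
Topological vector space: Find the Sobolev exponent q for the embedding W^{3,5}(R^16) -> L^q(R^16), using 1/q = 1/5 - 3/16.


Using the Sobolev embedding formula: 1/q = 1/p - k/n
1/q = 1/5 - 3/16 = 1/80
q = 1/(1/80) = 80

80.0000


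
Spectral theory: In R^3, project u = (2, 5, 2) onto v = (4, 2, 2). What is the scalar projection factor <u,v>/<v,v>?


Computing <u,v> = 2*4 + 5*2 + 2*2 = 22
Computing <v,v> = 4^2 + 2^2 + 2^2 = 24
Projection coefficient = 22/24 = 0.9167

0.9167


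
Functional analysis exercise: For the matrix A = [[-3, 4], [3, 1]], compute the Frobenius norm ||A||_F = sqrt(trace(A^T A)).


||A||_F^2 = sum a_ij^2
= (-3)^2 + 4^2 + 3^2 + 1^2
= 9 + 16 + 9 + 1 = 35
||A||_F = sqrt(35) = 5.9161

5.9161


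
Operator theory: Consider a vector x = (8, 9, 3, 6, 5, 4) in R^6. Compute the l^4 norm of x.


The l^4 norm = (sum |x_i|^4)^(1/4)
Sum of 4th powers = 4096 + 6561 + 81 + 1296 + 625 + 256 = 12915
||x||_4 = (12915)^(1/4) = 10.6604

10.6604


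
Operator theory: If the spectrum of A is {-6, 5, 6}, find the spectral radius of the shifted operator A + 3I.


Spectrum of A + 3I = {-3, 8, 9}
Spectral radius = max |lambda| over the shifted spectrum
= max(3, 8, 9) = 9

9


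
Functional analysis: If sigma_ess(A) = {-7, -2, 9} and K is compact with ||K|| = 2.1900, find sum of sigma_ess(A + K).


By Weyl's theorem, the essential spectrum is invariant under compact perturbations.
sigma_ess(A + K) = sigma_ess(A) = {-7, -2, 9}
Sum = -7 + -2 + 9 = 0

0


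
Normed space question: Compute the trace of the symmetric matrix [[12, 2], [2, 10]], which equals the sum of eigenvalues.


For a self-adjoint (symmetric) matrix, the eigenvalues are real.
The sum of eigenvalues equals the trace of the matrix.
trace = 12 + 10 = 22

22


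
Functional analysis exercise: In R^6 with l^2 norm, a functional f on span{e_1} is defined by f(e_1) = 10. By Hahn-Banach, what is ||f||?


The norm of f is given by ||f|| = sup_{||x||=1} |f(x)|.
On span{e_1}, ||e_1|| = 1, so ||f|| = |f(e_1)| / ||e_1||
= |10| / 1 = 10.0000

10.0000


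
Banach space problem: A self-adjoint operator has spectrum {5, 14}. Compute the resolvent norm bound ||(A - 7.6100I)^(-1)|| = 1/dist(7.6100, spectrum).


dist(7.6100, {5, 14}) = min(|7.6100 - 5|, |7.6100 - 14|)
= min(2.6100, 6.3900) = 2.6100
Resolvent bound = 1/2.6100 = 0.3831

0.3831


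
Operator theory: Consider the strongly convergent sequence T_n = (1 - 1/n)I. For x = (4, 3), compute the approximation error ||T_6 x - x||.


T_6 x - x = (1 - 1/6)x - x = -x/6
||x|| = sqrt(25) = 5.0000
||T_6 x - x|| = ||x||/6 = 5.0000/6 = 0.8333

0.8333


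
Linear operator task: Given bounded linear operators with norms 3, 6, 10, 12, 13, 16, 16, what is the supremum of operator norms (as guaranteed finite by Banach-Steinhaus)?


By the Uniform Boundedness Principle, the supremum of norms is finite.
sup_k ||T_k|| = max(3, 6, 10, 12, 13, 16, 16) = 16

16


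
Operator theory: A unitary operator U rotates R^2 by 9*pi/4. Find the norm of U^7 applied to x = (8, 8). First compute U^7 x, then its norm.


U is a rotation by theta = 9*pi/4
U^7 = rotation by 7*theta = 63*pi/4 = 7*pi/4 (mod 2*pi)
cos(7*pi/4) = 0.7071, sin(7*pi/4) = -0.7071
U^7 x = (0.7071 * 8 - -0.7071 * 8, -0.7071 * 8 + 0.7071 * 8)
= (11.3137, 0.0000)
||U^7 x|| = sqrt(11.3137^2 + 0.0000^2) = sqrt(128.0000) = 11.3137

11.3137


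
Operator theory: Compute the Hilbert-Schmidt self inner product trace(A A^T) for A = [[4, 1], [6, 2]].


trace(A * A^T) = sum of squares of all entries
= 4^2 + 1^2 + 6^2 + 2^2
= 16 + 1 + 36 + 4
= 57

57


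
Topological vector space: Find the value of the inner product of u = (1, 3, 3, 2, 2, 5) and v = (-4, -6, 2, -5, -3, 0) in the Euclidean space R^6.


Computing the standard inner product <u, v> = sum u_i * v_i
= 1*-4 + 3*-6 + 3*2 + 2*-5 + 2*-3 + 5*0
= -4 + -18 + 6 + -10 + -6 + 0
= -32

-32


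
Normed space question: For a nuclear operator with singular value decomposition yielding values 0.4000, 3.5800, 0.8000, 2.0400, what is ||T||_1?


The nuclear norm is the sum of all singular values.
||T||_1 = 0.4000 + 3.5800 + 0.8000 + 2.0400
= 6.8200

6.8200


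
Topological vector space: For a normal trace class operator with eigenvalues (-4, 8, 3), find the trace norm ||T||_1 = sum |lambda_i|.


For a normal operator, singular values equal |eigenvalues|.
Trace norm = sum |lambda_i| = 4 + 8 + 3
= 15

15


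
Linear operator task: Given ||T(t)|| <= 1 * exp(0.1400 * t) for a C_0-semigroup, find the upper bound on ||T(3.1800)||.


||T(3.1800)|| <= 1 * exp(0.1400 * 3.1800)
= 1 * exp(0.4452)
= 1 * 1.5608
= 1.5608

1.5608


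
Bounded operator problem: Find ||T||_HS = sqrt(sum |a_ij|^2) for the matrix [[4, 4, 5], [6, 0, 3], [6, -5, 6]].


The Hilbert-Schmidt norm is sqrt(sum of squares of all entries).
Sum of squares = 4^2 + 4^2 + 5^2 + 6^2 + 0^2 + 3^2 + 6^2 + (-5)^2 + 6^2
= 16 + 16 + 25 + 36 + 0 + 9 + 36 + 25 + 36 = 199
||T||_HS = sqrt(199) = 14.1067

14.1067


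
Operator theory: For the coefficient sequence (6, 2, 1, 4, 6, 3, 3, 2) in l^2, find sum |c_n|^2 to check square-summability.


sum |c_n|^2 = 6^2 + 2^2 + 1^2 + 4^2 + 6^2 + 3^2 + 3^2 + 2^2
= 36 + 4 + 1 + 16 + 36 + 9 + 9 + 4
= 115

115


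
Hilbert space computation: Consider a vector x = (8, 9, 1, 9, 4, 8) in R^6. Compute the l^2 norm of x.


The l^2 norm = (sum |x_i|^2)^(1/2)
Sum of 2th powers = 64 + 81 + 1 + 81 + 16 + 64 = 307
||x||_2 = (307)^(1/2) = 17.5214

17.5214


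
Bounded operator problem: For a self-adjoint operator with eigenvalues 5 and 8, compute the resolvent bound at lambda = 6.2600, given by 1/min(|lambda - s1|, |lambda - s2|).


dist(6.2600, {5, 8}) = min(|6.2600 - 5|, |6.2600 - 8|)
= min(1.2600, 1.7400) = 1.2600
Resolvent bound = 1/1.2600 = 0.7937

0.7937


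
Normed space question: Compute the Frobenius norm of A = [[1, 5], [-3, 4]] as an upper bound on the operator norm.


||A||_F^2 = sum a_ij^2
= 1^2 + 5^2 + (-3)^2 + 4^2
= 1 + 25 + 9 + 16 = 51
||A||_F = sqrt(51) = 7.1414

7.1414


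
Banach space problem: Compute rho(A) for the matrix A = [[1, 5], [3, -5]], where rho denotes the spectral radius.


For a 2x2 matrix, eigenvalues satisfy lambda^2 - (trace)*lambda + det = 0
trace = 1 + -5 = -4
det = 1*-5 - 5*3 = -20
discriminant = (-4)^2 - 4*(-20) = 96
spectral radius = max |eigenvalue| = 6.8990

6.8990


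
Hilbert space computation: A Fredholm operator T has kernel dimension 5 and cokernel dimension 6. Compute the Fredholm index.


The Fredholm index is defined as ind(T) = dim(ker T) - dim(coker T)
= 5 - 6
= -1

-1


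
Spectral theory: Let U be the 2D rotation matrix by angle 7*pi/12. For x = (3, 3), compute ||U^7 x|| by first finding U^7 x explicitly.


U is a rotation by theta = 7*pi/12
U^7 = rotation by 7*theta = 49*pi/12 = 1*pi/12 (mod 2*pi)
cos(1*pi/12) = 0.9659, sin(1*pi/12) = 0.2588
U^7 x = (0.9659 * 3 - 0.2588 * 3, 0.2588 * 3 + 0.9659 * 3)
= (2.1213, 3.6742)
||U^7 x|| = sqrt(2.1213^2 + 3.6742^2) = sqrt(18.0000) = 4.2426

4.2426


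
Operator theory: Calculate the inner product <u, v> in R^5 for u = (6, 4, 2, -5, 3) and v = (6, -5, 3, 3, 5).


Computing the standard inner product <u, v> = sum u_i * v_i
= 6*6 + 4*-5 + 2*3 + -5*3 + 3*5
= 36 + -20 + 6 + -15 + 15
= 22

22


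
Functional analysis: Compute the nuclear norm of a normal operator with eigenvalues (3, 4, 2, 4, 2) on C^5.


For a normal operator, singular values equal |eigenvalues|.
Trace norm = sum |lambda_i| = 3 + 4 + 2 + 4 + 2
= 15

15


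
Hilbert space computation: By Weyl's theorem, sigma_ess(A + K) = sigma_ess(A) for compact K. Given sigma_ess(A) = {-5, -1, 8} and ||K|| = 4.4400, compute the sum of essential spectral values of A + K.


By Weyl's theorem, the essential spectrum is invariant under compact perturbations.
sigma_ess(A + K) = sigma_ess(A) = {-5, -1, 8}
Sum = -5 + -1 + 8 = 2

2


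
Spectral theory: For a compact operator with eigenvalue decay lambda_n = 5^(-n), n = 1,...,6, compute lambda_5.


The eigenvalue formula gives lambda_5 = 1/5^5
= 1/3125
= 3.2000e-04

3.2000e-04


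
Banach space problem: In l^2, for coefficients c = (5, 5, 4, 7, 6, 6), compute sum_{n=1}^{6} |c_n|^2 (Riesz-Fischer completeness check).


sum |c_n|^2 = 5^2 + 5^2 + 4^2 + 7^2 + 6^2 + 6^2
= 25 + 25 + 16 + 49 + 36 + 36
= 187

187


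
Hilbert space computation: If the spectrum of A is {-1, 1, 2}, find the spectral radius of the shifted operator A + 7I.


Spectrum of A + 7I = {6, 8, 9}
Spectral radius = max |lambda| over the shifted spectrum
= max(6, 8, 9) = 9

9


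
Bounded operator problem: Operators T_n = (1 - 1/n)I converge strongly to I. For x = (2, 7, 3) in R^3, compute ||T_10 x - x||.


T_10 x - x = (1 - 1/10)x - x = -x/10
||x|| = sqrt(62) = 7.8740
||T_10 x - x|| = ||x||/10 = 7.8740/10 = 0.7874

0.7874


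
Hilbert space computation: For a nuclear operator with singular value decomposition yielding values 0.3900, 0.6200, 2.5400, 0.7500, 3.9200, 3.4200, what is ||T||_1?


The nuclear norm is the sum of all singular values.
||T||_1 = 0.3900 + 0.6200 + 2.5400 + 0.7500 + 3.9200 + 3.4200
= 11.6400

11.6400


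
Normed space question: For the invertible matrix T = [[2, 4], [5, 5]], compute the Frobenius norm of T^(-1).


det(T) = 2*5 - 4*5 = -10
T^(-1) = (1/-10) * [[5, -4], [-5, 2]] = [[-0.5000, 0.4000], [0.5000, -0.2000]]
||T^(-1)||_F^2 = (-0.5000)^2 + 0.4000^2 + 0.5000^2 + (-0.2000)^2 = 0.7000
||T^(-1)||_F = sqrt(0.7000) = 0.8367

0.8367


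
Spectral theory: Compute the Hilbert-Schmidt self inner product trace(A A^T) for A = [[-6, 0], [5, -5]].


trace(A * A^T) = sum of squares of all entries
= (-6)^2 + 0^2 + 5^2 + (-5)^2
= 36 + 0 + 25 + 25
= 86

86


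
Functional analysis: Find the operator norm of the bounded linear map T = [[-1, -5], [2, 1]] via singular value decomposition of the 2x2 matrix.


A^T A = [[5, 7], [7, 26]]
trace(A^T A) = 31, det(A^T A) = 81
discriminant = 31^2 - 4*81 = 637
Largest eigenvalue of A^T A = (trace + sqrt(disc))/2 = 28.1194
||T|| = sqrt(28.1194) = 5.3028

5.3028


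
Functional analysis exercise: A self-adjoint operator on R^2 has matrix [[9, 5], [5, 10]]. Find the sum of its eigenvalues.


For a self-adjoint (symmetric) matrix, the eigenvalues are real.
The sum of eigenvalues equals the trace of the matrix.
trace = 9 + 10 = 19

19


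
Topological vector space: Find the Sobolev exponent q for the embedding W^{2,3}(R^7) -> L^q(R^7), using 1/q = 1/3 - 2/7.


Using the Sobolev embedding formula: 1/q = 1/p - k/n
1/q = 1/3 - 2/7 = 1/21
q = 1/(1/21) = 21

21.0000


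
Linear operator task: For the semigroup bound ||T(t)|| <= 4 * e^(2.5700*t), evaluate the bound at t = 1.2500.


||T(1.2500)|| <= 4 * exp(2.5700 * 1.2500)
= 4 * exp(3.2125)
= 4 * 24.8411
= 99.3644

99.3644


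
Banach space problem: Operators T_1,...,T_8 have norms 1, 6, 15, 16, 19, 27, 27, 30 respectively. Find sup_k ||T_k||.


By the Uniform Boundedness Principle, the supremum of norms is finite.
sup_k ||T_k|| = max(1, 6, 15, 16, 19, 27, 27, 30) = 30

30


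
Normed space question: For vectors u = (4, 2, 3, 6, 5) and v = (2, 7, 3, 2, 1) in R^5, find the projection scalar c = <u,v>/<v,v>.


Computing <u,v> = 4*2 + 2*7 + 3*3 + 6*2 + 5*1 = 48
Computing <v,v> = 2^2 + 7^2 + 3^2 + 2^2 + 1^2 = 67
Projection coefficient = 48/67 = 0.7164

0.7164


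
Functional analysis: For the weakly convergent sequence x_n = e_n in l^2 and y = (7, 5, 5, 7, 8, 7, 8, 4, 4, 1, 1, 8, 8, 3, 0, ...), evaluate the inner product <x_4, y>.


x_4 = e_4 is the standard basis vector with 1 in position 4.
<x_4, y> = y_4 = 7
As n -> infinity, <x_n, y> -> 0, confirming weak convergence of (x_n) to 0.

7


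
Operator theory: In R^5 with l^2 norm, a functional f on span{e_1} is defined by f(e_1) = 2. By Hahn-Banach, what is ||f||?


The norm of f is given by ||f|| = sup_{||x||=1} |f(x)|.
On span{e_1}, ||e_1|| = 1, so ||f|| = |f(e_1)| / ||e_1||
= |2| / 1 = 2.0000

2.0000


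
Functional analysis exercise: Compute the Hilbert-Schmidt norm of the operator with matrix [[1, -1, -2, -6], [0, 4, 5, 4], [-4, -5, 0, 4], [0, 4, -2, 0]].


The Hilbert-Schmidt norm is sqrt(sum of squares of all entries).
Sum of squares = 1^2 + (-1)^2 + (-2)^2 + (-6)^2 + 0^2 + 4^2 + 5^2 + 4^2 + (-4)^2 + (-5)^2 + 0^2 + 4^2 + 0^2 + 4^2 + (-2)^2 + 0^2
= 1 + 1 + 4 + 36 + 0 + 16 + 25 + 16 + 16 + 25 + 0 + 16 + 0 + 16 + 4 + 0 = 176
||T||_HS = sqrt(176) = 13.2665

13.2665


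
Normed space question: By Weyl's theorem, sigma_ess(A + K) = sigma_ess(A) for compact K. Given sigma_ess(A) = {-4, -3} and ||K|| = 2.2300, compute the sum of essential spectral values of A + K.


By Weyl's theorem, the essential spectrum is invariant under compact perturbations.
sigma_ess(A + K) = sigma_ess(A) = {-4, -3}
Sum = -4 + -3 = -7

-7


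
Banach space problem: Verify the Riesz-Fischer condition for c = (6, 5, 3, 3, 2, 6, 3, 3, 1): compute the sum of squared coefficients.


sum |c_n|^2 = 6^2 + 5^2 + 3^2 + 3^2 + 2^2 + 6^2 + 3^2 + 3^2 + 1^2
= 36 + 25 + 9 + 9 + 4 + 36 + 9 + 9 + 1
= 138

138


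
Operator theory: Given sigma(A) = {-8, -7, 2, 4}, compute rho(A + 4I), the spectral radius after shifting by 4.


Spectrum of A + 4I = {-4, -3, 6, 8}
Spectral radius = max |lambda| over the shifted spectrum
= max(4, 3, 6, 8) = 8

8


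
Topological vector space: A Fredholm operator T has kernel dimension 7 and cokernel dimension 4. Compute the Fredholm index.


The Fredholm index is defined as ind(T) = dim(ker T) - dim(coker T)
= 7 - 4
= 3

3


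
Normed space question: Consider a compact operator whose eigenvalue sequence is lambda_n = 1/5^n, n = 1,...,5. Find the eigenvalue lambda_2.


The eigenvalue formula gives lambda_2 = 1/5^2
= 1/25
= 0.0400

0.0400


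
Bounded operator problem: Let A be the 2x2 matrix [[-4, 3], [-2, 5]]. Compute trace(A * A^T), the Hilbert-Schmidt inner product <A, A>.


trace(A * A^T) = sum of squares of all entries
= (-4)^2 + 3^2 + (-2)^2 + 5^2
= 16 + 9 + 4 + 25
= 54

54


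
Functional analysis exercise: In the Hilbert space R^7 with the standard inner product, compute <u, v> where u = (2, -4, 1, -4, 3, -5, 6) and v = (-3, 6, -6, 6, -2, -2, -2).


Computing the standard inner product <u, v> = sum u_i * v_i
= 2*-3 + -4*6 + 1*-6 + -4*6 + 3*-2 + -5*-2 + 6*-2
= -6 + -24 + -6 + -24 + -6 + 10 + -12
= -68

-68


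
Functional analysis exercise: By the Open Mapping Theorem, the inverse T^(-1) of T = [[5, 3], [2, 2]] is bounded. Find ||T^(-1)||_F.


det(T) = 5*2 - 3*2 = 4
T^(-1) = (1/4) * [[2, -3], [-2, 5]] = [[0.5000, -0.7500], [-0.5000, 1.2500]]
||T^(-1)||_F^2 = 0.5000^2 + (-0.7500)^2 + (-0.5000)^2 + 1.2500^2 = 2.6250
||T^(-1)||_F = sqrt(2.6250) = 1.6202

1.6202


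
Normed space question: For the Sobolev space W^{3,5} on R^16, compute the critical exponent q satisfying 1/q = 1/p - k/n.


Using the Sobolev embedding formula: 1/q = 1/p - k/n
1/q = 1/5 - 3/16 = 1/80
q = 1/(1/80) = 80

80.0000


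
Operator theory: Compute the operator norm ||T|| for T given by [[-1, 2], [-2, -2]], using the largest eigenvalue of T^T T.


A^T A = [[5, 2], [2, 8]]
trace(A^T A) = 13, det(A^T A) = 36
discriminant = 13^2 - 4*36 = 25
Largest eigenvalue of A^T A = (trace + sqrt(disc))/2 = 9.0000
||T|| = sqrt(9.0000) = 3.0000

3.0000


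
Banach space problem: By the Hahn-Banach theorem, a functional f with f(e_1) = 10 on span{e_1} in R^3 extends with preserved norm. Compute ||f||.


The norm of f is given by ||f|| = sup_{||x||=1} |f(x)|.
On span{e_1}, ||e_1|| = 1, so ||f|| = |f(e_1)| / ||e_1||
= |10| / 1 = 10.0000

10.0000


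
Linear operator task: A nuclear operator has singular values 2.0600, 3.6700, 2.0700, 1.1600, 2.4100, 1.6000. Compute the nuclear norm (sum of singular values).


The nuclear norm is the sum of all singular values.
||T||_1 = 2.0600 + 3.6700 + 2.0700 + 1.1600 + 2.4100 + 1.6000
= 12.9700

12.9700


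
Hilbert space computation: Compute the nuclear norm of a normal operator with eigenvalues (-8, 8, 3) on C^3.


For a normal operator, singular values equal |eigenvalues|.
Trace norm = sum |lambda_i| = 8 + 8 + 3
= 19

19


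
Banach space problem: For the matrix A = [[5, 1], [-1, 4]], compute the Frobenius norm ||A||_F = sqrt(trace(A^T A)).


||A||_F^2 = sum a_ij^2
= 5^2 + 1^2 + (-1)^2 + 4^2
= 25 + 1 + 1 + 16 = 43
||A||_F = sqrt(43) = 6.5574

6.5574


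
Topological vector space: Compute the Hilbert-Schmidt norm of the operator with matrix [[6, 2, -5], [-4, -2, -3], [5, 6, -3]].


The Hilbert-Schmidt norm is sqrt(sum of squares of all entries).
Sum of squares = 6^2 + 2^2 + (-5)^2 + (-4)^2 + (-2)^2 + (-3)^2 + 5^2 + 6^2 + (-3)^2
= 36 + 4 + 25 + 16 + 4 + 9 + 25 + 36 + 9 = 164
||T||_HS = sqrt(164) = 12.8062

12.8062


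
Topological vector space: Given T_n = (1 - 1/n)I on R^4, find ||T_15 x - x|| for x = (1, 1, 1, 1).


T_15 x - x = (1 - 1/15)x - x = -x/15
||x|| = sqrt(4) = 2.0000
||T_15 x - x|| = ||x||/15 = 2.0000/15 = 0.1333

0.1333


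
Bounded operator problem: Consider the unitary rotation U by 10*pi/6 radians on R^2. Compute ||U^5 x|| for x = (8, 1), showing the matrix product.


U is a rotation by theta = 10*pi/6
U^5 = rotation by 5*theta = 50*pi/6 = 2*pi/6 (mod 2*pi)
cos(2*pi/6) = 0.5000, sin(2*pi/6) = 0.8660
U^5 x = (0.5000 * 8 - 0.8660 * 1, 0.8660 * 8 + 0.5000 * 1)
= (3.1340, 7.4282)
||U^5 x|| = sqrt(3.1340^2 + 7.4282^2) = sqrt(65.0000) = 8.0623

8.0623


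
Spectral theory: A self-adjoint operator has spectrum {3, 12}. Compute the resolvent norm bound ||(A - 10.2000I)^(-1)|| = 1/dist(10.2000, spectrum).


dist(10.2000, {3, 12}) = min(|10.2000 - 3|, |10.2000 - 12|)
= min(7.2000, 1.8000) = 1.8000
Resolvent bound = 1/1.8000 = 0.5556

0.5556


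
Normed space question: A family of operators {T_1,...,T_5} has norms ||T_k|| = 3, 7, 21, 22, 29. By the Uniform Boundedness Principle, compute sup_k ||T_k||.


By the Uniform Boundedness Principle, the supremum of norms is finite.
sup_k ||T_k|| = max(3, 7, 21, 22, 29) = 29

29


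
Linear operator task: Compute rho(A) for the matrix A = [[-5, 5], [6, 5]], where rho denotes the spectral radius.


For a 2x2 matrix, eigenvalues satisfy lambda^2 - (trace)*lambda + det = 0
trace = -5 + 5 = 0
det = -5*5 - 5*6 = -55
discriminant = 0^2 - 4*(-55) = 220
spectral radius = max |eigenvalue| = 7.4162

7.4162


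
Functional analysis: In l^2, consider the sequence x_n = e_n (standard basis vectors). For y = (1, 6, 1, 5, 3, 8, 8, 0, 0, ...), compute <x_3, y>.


x_3 = e_3 is the standard basis vector with 1 in position 3.
<x_3, y> = y_3 = 1
As n -> infinity, <x_n, y> -> 0, confirming weak convergence of (x_n) to 0.

1


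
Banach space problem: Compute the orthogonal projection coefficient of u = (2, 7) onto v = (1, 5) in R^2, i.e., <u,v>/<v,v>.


Computing <u,v> = 2*1 + 7*5 = 37
Computing <v,v> = 1^2 + 5^2 = 26
Projection coefficient = 37/26 = 1.4231

1.4231


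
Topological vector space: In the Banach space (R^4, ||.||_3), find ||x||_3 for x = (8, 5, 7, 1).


The l^3 norm = (sum |x_i|^3)^(1/3)
Sum of 3th powers = 512 + 125 + 343 + 1 = 981
||x||_3 = (981)^(1/3) = 9.9363

9.9363


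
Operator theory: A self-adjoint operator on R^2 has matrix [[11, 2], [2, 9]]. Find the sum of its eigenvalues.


For a self-adjoint (symmetric) matrix, the eigenvalues are real.
The sum of eigenvalues equals the trace of the matrix.
trace = 11 + 9 = 20

20


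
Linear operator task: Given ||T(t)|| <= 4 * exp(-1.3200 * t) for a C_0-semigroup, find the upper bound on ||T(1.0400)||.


||T(1.0400)|| <= 4 * exp(-1.3200 * 1.0400)
= 4 * exp(-1.3728)
= 4 * 0.2534
= 1.0136

1.0136


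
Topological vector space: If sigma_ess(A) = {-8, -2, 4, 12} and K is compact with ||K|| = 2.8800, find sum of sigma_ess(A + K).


By Weyl's theorem, the essential spectrum is invariant under compact perturbations.
sigma_ess(A + K) = sigma_ess(A) = {-8, -2, 4, 12}
Sum = -8 + -2 + 4 + 12 = 6

6


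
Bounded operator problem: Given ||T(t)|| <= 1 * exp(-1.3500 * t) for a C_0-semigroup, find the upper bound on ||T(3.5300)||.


||T(3.5300)|| <= 1 * exp(-1.3500 * 3.5300)
= 1 * exp(-4.7655)
= 1 * 0.0085
= 0.0085

0.0085


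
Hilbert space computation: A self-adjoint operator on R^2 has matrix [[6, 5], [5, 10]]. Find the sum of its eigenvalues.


For a self-adjoint (symmetric) matrix, the eigenvalues are real.
The sum of eigenvalues equals the trace of the matrix.
trace = 6 + 10 = 16

16


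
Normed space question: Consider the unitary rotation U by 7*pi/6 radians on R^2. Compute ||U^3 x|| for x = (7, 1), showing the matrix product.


U is a rotation by theta = 7*pi/6
U^3 = rotation by 3*theta = 21*pi/6 = 9*pi/6 (mod 2*pi)
cos(9*pi/6) = 0.0000, sin(9*pi/6) = -1.0000
U^3 x = (0.0000 * 7 - -1.0000 * 1, -1.0000 * 7 + 0.0000 * 1)
= (1.0000, -7.0000)
||U^3 x|| = sqrt(1.0000^2 + (-7.0000)^2) = sqrt(50.0000) = 7.0711

7.0711


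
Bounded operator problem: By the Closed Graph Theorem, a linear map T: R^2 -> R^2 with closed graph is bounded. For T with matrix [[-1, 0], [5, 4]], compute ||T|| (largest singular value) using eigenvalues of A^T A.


A^T A = [[26, 20], [20, 16]]
trace(A^T A) = 42, det(A^T A) = 16
discriminant = 42^2 - 4*16 = 1700
Largest eigenvalue of A^T A = (trace + sqrt(disc))/2 = 41.6155
||T|| = sqrt(41.6155) = 6.4510

6.4510


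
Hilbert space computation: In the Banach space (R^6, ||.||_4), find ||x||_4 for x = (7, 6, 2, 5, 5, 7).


The l^4 norm = (sum |x_i|^4)^(1/4)
Sum of 4th powers = 2401 + 1296 + 16 + 625 + 625 + 2401 = 7364
||x||_4 = (7364)^(1/4) = 9.2636

9.2636


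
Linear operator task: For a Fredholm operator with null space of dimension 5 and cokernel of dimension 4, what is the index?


The Fredholm index is defined as ind(T) = dim(ker T) - dim(coker T)
= 5 - 4
= 1

1


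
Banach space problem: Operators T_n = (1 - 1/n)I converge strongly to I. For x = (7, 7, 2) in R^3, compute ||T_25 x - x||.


T_25 x - x = (1 - 1/25)x - x = -x/25
||x|| = sqrt(102) = 10.0995
||T_25 x - x|| = ||x||/25 = 10.0995/25 = 0.4040

0.4040


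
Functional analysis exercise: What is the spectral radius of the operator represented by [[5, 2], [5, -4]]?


For a 2x2 matrix, eigenvalues satisfy lambda^2 - (trace)*lambda + det = 0
trace = 5 + -4 = 1
det = 5*-4 - 2*5 = -30
discriminant = 1^2 - 4*(-30) = 121
spectral radius = max |eigenvalue| = 6.0000

6.0000


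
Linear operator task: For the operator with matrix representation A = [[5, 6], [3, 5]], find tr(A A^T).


trace(A * A^T) = sum of squares of all entries
= 5^2 + 6^2 + 3^2 + 5^2
= 25 + 36 + 9 + 25
= 95

95


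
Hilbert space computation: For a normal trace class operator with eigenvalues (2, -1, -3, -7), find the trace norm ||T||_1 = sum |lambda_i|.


For a normal operator, singular values equal |eigenvalues|.
Trace norm = sum |lambda_i| = 2 + 1 + 3 + 7
= 13

13


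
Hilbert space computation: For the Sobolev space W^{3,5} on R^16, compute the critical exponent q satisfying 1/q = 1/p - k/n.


Using the Sobolev embedding formula: 1/q = 1/p - k/n
1/q = 1/5 - 3/16 = 1/80
q = 1/(1/80) = 80

80.0000


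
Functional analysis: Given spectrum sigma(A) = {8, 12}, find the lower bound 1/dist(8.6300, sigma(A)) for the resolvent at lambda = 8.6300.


dist(8.6300, {8, 12}) = min(|8.6300 - 8|, |8.6300 - 12|)
= min(0.6300, 3.3700) = 0.6300
Resolvent bound = 1/0.6300 = 1.5873

1.5873


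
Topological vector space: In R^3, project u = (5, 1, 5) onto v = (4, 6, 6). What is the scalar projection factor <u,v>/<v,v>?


Computing <u,v> = 5*4 + 1*6 + 5*6 = 56
Computing <v,v> = 4^2 + 6^2 + 6^2 = 88
Projection coefficient = 56/88 = 0.6364

0.6364


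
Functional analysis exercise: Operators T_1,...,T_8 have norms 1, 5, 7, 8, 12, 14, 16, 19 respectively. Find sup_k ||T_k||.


By the Uniform Boundedness Principle, the supremum of norms is finite.
sup_k ||T_k|| = max(1, 5, 7, 8, 12, 14, 16, 19) = 19

19


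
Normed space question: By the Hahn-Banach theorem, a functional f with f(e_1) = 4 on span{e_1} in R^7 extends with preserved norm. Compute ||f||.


The norm of f is given by ||f|| = sup_{||x||=1} |f(x)|.
On span{e_1}, ||e_1|| = 1, so ||f|| = |f(e_1)| / ||e_1||
= |4| / 1 = 4.0000

4.0000


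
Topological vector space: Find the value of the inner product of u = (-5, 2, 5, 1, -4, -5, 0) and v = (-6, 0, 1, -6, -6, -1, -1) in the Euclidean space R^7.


Computing the standard inner product <u, v> = sum u_i * v_i
= -5*-6 + 2*0 + 5*1 + 1*-6 + -4*-6 + -5*-1 + 0*-1
= 30 + 0 + 5 + -6 + 24 + 5 + 0
= 58

58


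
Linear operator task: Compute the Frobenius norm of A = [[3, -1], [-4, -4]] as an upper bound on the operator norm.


||A||_F^2 = sum a_ij^2
= 3^2 + (-1)^2 + (-4)^2 + (-4)^2
= 9 + 1 + 16 + 16 = 42
||A||_F = sqrt(42) = 6.4807

6.4807


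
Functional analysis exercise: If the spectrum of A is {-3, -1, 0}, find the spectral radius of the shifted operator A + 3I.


Spectrum of A + 3I = {0, 2, 3}
Spectral radius = max |lambda| over the shifted spectrum
= max(0, 2, 3) = 3

3


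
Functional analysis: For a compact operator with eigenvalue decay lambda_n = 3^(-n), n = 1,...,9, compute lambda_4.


The eigenvalue formula gives lambda_4 = 1/3^4
= 1/81
= 0.0123

0.0123


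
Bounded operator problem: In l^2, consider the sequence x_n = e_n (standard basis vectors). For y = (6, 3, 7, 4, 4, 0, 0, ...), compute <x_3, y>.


x_3 = e_3 is the standard basis vector with 1 in position 3.
<x_3, y> = y_3 = 7
As n -> infinity, <x_n, y> -> 0, confirming weak convergence of (x_n) to 0.

7


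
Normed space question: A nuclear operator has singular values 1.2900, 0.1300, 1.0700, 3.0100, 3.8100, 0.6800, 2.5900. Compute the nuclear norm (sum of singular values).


The nuclear norm is the sum of all singular values.
||T||_1 = 1.2900 + 0.1300 + 1.0700 + 3.0100 + 3.8100 + 0.6800 + 2.5900
= 12.5800

12.5800


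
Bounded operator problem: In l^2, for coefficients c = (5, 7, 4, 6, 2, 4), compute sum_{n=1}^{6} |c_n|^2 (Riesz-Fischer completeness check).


sum |c_n|^2 = 5^2 + 7^2 + 4^2 + 6^2 + 2^2 + 4^2
= 25 + 49 + 16 + 36 + 4 + 16
= 146

146


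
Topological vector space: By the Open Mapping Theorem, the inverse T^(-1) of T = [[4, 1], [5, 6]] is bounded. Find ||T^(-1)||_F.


det(T) = 4*6 - 1*5 = 19
T^(-1) = (1/19) * [[6, -1], [-5, 4]] = [[0.3158, -0.0526], [-0.2632, 0.2105]]
||T^(-1)||_F^2 = 0.3158^2 + (-0.0526)^2 + (-0.2632)^2 + 0.2105^2 = 0.2161
||T^(-1)||_F = sqrt(0.2161) = 0.4648

0.4648
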